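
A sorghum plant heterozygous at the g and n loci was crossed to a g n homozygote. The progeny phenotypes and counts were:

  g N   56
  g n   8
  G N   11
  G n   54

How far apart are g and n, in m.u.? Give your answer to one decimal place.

14.7 m.u.

The two most frequent classes, G n (54) and g N (56), are the parental types, so the F1 was G n / g N.
The recombinant classes are G N and g n: 11 + 8 = 19.
Recombination frequency = 19/129 = 0.1473 ≈ 14.7%, i.e. 14.7 m.u.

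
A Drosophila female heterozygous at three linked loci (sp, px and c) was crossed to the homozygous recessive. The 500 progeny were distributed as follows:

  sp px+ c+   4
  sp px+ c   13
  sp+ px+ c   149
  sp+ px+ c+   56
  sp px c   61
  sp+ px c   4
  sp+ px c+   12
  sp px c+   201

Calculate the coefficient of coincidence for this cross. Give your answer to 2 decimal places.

The two most frequent reciprocal classes, sp px c+ and sp+ px+ c, are the parental types, so the F1 was sp px c+ / sp+ px+ c.
The two rarest classes, sp px+ c+ and sp+ px c, are the double crossovers. Comparing them with the parentals, only the px allele has switched, so px is the middle locus and the order is sp – px – c.
sp–px: (25 + 8)/500 = 0.0660; px–c: (117 + 8)/500 = 0.2500.
Expected DCO frequency = 0.0660 × 0.2500 ≈ 0.01650; observed = 8/500 ≈ 0.01600.
Coefficient of coincidence = 0.01600/0.01650 ≈ 0.97.

0.97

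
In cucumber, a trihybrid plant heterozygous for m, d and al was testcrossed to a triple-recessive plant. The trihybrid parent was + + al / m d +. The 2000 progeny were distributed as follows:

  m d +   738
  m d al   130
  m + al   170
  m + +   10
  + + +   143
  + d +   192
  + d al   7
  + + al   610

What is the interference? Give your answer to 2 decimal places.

The two rarest classes, + d al and m + +, are the double crossovers. Comparing them with the parentals, only the d allele has switched, so d is the middle locus and the order is m – d – al.
m–d: (362 + 17)/2000 = 0.1895; d–al: (273 + 17)/2000 = 0.1450.
Expected DCO frequency = 0.1895 × 0.1450 ≈ 0.02748; observed = 17/2000 ≈ 0.00850.
Coefficient of coincidence = 0.00850/0.02748 ≈ 0.31; interference = 1 − 0.31 = 0.69.

0.69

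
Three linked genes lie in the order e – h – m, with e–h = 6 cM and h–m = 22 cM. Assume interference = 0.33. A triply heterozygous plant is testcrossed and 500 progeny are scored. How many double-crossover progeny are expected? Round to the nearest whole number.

4

Map distances give recombination frequencies of 0.060 and 0.220 for the two intervals.
With interference 0.33 (so coincidence = 0.67), expected double-crossover frequency = 0.060 × 0.220 × 0.67 = 0.00884.
Expected number = 0.00884 × 500 = 4.42 ≈ 4.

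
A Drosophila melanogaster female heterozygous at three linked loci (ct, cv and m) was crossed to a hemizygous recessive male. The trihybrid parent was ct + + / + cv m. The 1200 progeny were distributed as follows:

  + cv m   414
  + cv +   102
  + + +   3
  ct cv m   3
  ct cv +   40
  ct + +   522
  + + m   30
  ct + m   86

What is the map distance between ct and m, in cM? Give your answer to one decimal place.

The two rarest classes, + + + and ct cv m, are the double crossovers. Comparing them with the parentals, only the ct allele has switched, so ct is the middle locus and the order is m – ct – cv.
Crossovers in the m–ct interval produce the single-crossover classes ct + m and + cv + (86 + 102 = 188) plus the double crossovers (6).
RF(m–ct) = (188 + 6) / 1200 = 194/1200 = 0.1617 → 16.2 cM.

16.2 cM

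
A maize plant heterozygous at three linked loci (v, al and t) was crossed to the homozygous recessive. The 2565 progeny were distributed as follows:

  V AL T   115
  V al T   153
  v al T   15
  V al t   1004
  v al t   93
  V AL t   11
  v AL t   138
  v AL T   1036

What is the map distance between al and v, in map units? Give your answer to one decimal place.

9.1 map units

The two most frequent reciprocal classes, v AL T and V al t, are the parental types, so the F1 was v AL T / V al t.
The two rarest classes, v al T and V AL t, are the double crossovers. Comparing them with the parentals, only the al allele has switched, so al is the middle locus and the order is v – al – t.
Crossovers in the v–al interval produce the single-crossover classes V AL T and v al t (115 + 93 = 208) plus the double crossovers (26).
RF(v–al) = (208 + 26) / 2565 = 234/2565 = 0.0912 → 9.1 map units.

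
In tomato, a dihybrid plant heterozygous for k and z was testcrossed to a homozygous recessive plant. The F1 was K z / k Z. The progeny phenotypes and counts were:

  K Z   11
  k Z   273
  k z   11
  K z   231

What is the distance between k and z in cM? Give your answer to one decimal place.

The recombinant classes are K Z and k z: 11 + 11 = 22.
Recombination frequency = 22/526 = 0.0418 ≈ 4.2%, i.e. 4.2 cM.

4.2 cM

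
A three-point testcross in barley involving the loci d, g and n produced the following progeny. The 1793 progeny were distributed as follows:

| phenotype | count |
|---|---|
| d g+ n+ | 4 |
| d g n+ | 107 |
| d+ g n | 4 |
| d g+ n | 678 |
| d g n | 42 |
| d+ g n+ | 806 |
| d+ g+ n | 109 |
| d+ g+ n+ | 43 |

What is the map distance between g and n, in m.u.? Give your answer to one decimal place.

5.2 m.u.

The two most frequent reciprocal classes, d g+ n and d+ g n+, are the parental types, so the F1 was d g+ n / d+ g n+.
The two rarest classes, d g+ n+ and d+ g n, are the double crossovers. Comparing them with the parentals, only the n allele has switched, so n is the middle locus and the order is d – n – g.
Crossovers in the n–g interval produce the single-crossover classes d g n and d+ g+ n+ (42 + 43 = 85) plus the double crossovers (8).
RF(n–g) = (85 + 8) / 1793 = 93/1793 = 0.0519 → 5.2 m.u.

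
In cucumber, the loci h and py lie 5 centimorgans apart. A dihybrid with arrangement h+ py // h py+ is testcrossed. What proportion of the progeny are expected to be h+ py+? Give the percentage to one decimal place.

2.5%

A map distance of 5 centimorgans corresponds to a recombination frequency of 0.050.
The F1 is h+ py / h py+, so h+ py+ is a recombinant gamete class with expected frequency r/2 = 0.050/2 = 0.0250.
That is 0.0250 = 2.5% of the progeny.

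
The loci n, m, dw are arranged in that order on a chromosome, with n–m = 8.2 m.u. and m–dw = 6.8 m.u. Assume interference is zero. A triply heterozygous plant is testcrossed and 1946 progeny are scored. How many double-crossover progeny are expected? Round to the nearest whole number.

11

Map distances give recombination frequencies of 0.082 and 0.068 for the two intervals.
With no interference, expected double-crossover frequency = 0.082 × 0.068 = 0.00558.
Expected number = 0.00558 × 1946 = 10.85 ≈ 11.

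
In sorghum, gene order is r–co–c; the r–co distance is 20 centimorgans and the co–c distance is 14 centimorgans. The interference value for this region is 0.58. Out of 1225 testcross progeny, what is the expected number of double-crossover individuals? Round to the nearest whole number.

14

Map distances give recombination frequencies of 0.200 and 0.140 for the two intervals.
With interference 0.58 (so coincidence = 0.42), expected double-crossover frequency = 0.200 × 0.140 × 0.42 = 0.01176.
Expected number = 0.01176 × 1225 = 14.41 ≈ 14.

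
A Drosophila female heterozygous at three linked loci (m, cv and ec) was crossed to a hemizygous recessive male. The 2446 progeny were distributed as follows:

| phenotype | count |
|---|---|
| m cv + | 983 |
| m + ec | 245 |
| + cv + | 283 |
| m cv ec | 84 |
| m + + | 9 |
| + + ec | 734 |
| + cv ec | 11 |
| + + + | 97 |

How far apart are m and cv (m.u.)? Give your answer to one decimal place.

The two most frequent reciprocal classes, + + ec and m cv +, are the parental types, so the F1 was + + ec / m cv +.
The two rarest classes, + cv ec and m + +, are the double crossovers. Comparing them with the parentals, only the cv allele has switched, so cv is the middle locus and the order is m – cv – ec.
Crossovers in the m–cv interval produce the single-crossover classes m + ec and + cv + (245 + 283 = 528) plus the double crossovers (20).
RF(m–cv) = (528 + 20) / 2446 = 548/2446 = 0.2240 → 22.4 m.u.

22.4 m.u.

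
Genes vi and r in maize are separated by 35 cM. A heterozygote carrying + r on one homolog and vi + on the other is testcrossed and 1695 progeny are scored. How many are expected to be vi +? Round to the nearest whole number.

A map distance of 35 cM corresponds to a recombination frequency of 0.350.
The F1 is + r / vi +, so vi + is a parental gamete class with expected frequency (1 − r)/2 = 0.650/2 = 0.3250.
Expected number = 0.3250 × 1695 = 550.88 ≈ 551.

551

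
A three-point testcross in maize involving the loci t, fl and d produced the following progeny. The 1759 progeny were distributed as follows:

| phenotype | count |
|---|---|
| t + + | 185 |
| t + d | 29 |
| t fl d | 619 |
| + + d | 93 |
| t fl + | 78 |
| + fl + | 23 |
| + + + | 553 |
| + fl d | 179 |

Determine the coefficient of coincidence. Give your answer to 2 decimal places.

0.99

The two most frequent reciprocal classes, t fl d and + + +, are the parental types, so the F1 was t fl d / + + +.
The two rarest classes, t + d and + fl +, are the double crossovers. Comparing them with the parentals, only the fl allele has switched, so fl is the middle locus and the order is d – fl – t.
d–fl: (171 + 52)/1759 = 0.1268; fl–t: (364 + 52)/1759 = 0.2365.
Expected DCO frequency = 0.1268 × 0.2365 ≈ 0.02999; observed = 52/1759 ≈ 0.02956.
Coefficient of coincidence = 0.02956/0.02999 ≈ 0.99.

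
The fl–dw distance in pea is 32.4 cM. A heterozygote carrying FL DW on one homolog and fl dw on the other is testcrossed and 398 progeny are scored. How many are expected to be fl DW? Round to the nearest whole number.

64

A map distance of 32.4 cM corresponds to a recombination frequency of 0.324.
The F1 is FL DW / fl dw, so fl DW is a recombinant gamete class with expected frequency r/2 = 0.324/2 = 0.1620.
Expected number = 0.1620 × 398 = 64.48 ≈ 64.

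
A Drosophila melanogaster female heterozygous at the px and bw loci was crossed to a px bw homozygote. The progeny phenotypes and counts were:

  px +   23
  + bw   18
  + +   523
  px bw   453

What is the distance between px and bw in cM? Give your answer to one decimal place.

4.0 cM

The two most frequent classes, + + (523) and px bw (453), are the parental types, so the F1 was + + / px bw.
The recombinant classes are + bw and px +: 18 + 23 = 41.
Recombination frequency = 41/1017 = 0.0403 ≈ 4.0%, i.e. 4.0 cM.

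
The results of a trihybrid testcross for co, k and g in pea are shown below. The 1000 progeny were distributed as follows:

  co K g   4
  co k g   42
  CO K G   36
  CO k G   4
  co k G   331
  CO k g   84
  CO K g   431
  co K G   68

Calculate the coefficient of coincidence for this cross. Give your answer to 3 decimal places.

The two most frequent reciprocal classes, CO K g and co k G, are the parental types, so the F1 was CO K g / co k G.
The two rarest classes, co K g and CO k G, are the double crossovers. Comparing them with the parentals, only the co allele has switched, so co is the middle locus and the order is k – co – g.
k–co: (152 + 8)/1000 = 0.1600; co–g: (78 + 8)/1000 = 0.0860.
Expected DCO frequency = 0.1600 × 0.0860 ≈ 0.01376; observed = 8/1000 ≈ 0.00800.
Coefficient of coincidence = 0.00800/0.01376 ≈ 0.581.

0.581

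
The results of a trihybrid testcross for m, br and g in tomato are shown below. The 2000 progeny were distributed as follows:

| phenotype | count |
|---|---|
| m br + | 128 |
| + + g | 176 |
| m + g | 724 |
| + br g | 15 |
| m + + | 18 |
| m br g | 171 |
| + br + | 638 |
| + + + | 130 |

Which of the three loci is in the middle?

g

The two most frequent reciprocal classes, + br + and m + g, are the parental types, so the F1 was + br + / m + g.
The two rarest classes, + br g and m + +, are the double crossovers. Comparing them with the parentals, only the g allele has switched, so g is the middle locus and the order is br – g – m.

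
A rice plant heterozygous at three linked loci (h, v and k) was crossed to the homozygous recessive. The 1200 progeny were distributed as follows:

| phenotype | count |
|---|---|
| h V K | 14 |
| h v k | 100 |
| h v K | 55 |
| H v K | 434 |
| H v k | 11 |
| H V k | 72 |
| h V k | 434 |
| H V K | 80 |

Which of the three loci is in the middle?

The two most frequent reciprocal classes, H v K and h V k, are the parental types, so the F1 was H v K / h V k.
The two rarest classes, H v k and h V K, are the double crossovers. Comparing them with the parentals, only the k allele has switched, so k is the middle locus and the order is h – k – v.

k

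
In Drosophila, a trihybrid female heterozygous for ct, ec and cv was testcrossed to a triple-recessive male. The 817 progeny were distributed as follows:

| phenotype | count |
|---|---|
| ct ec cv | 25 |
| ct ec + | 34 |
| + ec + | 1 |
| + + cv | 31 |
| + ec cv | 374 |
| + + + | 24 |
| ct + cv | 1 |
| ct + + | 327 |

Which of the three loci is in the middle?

cv

The two most frequent reciprocal classes, + ec cv and ct + +, are the parental types, so the F1 was + ec cv / ct + +.
The two rarest classes, + ec + and ct + cv, are the double crossovers. Comparing them with the parentals, only the cv allele has switched, so cv is the middle locus and the order is ec – cv – ct.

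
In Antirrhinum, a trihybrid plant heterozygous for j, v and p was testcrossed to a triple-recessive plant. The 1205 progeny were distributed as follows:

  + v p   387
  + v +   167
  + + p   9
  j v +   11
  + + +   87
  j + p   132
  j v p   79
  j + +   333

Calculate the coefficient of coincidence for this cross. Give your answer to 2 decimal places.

0.41

The two most frequent reciprocal classes, + v p and j + +, are the parental types, so the F1 was + v p / j + +.
The two rarest classes, + + p and j v +, are the double crossovers. Comparing them with the parentals, only the v allele has switched, so v is the middle locus and the order is j – v – p.
j–v: (166 + 20)/1205 = 0.1544; v–p: (299 + 20)/1205 = 0.2647.
Expected DCO frequency = 0.1544 × 0.2647 ≈ 0.04087; observed = 20/1205 ≈ 0.01660.
Coefficient of coincidence = 0.01660/0.04087 ≈ 0.41.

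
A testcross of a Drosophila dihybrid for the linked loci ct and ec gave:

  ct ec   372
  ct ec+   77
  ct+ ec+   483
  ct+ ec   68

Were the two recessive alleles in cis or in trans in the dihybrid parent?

The two most frequent classes are ct+ ec+ (483) and ct ec (372); these are the parental (non-recombinant) types.
So the F1 carried ct+ ec+ on one chromosome and ct ec on the other — the recessive alleles are on the same chromosome (cis / coupling).

cis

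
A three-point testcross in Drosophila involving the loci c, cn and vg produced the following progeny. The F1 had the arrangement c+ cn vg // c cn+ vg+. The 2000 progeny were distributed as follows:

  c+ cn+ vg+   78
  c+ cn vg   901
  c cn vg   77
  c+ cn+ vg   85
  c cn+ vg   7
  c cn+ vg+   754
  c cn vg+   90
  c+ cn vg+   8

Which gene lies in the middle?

vg

The two rarest classes, c+ cn vg+ and c cn+ vg, are the double crossovers. Comparing them with the parentals, only the vg allele has switched, so vg is the middle locus and the order is cn – vg – c.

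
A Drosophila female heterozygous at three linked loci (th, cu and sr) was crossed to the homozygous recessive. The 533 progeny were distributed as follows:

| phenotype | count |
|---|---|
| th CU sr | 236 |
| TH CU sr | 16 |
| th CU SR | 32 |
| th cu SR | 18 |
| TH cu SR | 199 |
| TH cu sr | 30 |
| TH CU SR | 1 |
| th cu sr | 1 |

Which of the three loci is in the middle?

cu

The two most frequent reciprocal classes, TH cu SR and th CU sr, are the parental types, so the F1 was TH cu SR / th CU sr.
The two rarest classes, TH CU SR and th cu sr, are the double crossovers. Comparing them with the parentals, only the cu allele has switched, so cu is the middle locus and the order is sr – cu – th.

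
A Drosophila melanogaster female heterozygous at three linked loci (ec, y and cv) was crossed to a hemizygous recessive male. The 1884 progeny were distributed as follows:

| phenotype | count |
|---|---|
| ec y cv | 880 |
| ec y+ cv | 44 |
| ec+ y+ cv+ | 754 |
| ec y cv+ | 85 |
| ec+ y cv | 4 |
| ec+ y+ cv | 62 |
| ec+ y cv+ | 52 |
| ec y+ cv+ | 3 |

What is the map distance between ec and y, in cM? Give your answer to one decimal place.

5.5 cM

The two most frequent reciprocal classes, ec y cv and ec+ y+ cv+, are the parental types, so the F1 was ec y cv / ec+ y+ cv+.
The two rarest classes, ec+ y cv and ec y+ cv+, are the double crossovers. Comparing them with the parentals, only the ec allele has switched, so ec is the middle locus and the order is cv – ec – y.
Crossovers in the ec–y interval produce the single-crossover classes ec y+ cv and ec+ y cv+ (44 + 52 = 96) plus the double crossovers (7).
RF(ec–y) = (96 + 7) / 1884 = 103/1884 = 0.0547 → 5.5 cM.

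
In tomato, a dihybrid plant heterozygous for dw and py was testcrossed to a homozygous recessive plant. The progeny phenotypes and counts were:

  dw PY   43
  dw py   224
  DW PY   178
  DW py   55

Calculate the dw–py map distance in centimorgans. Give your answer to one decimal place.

19.6 centimorgans

The two most frequent classes, DW PY (178) and dw py (224), are the parental types, so the F1 was DW PY / dw py.
The recombinant classes are DW py and dw PY: 55 + 43 = 98.
Recombination frequency = 98/500 = 0.1960 ≈ 19.6%, i.e. 19.6 centimorgans.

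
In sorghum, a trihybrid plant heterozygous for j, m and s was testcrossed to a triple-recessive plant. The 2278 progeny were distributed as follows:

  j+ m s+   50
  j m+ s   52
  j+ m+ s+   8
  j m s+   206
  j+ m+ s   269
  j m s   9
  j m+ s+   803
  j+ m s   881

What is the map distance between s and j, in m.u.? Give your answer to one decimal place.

The two most frequent reciprocal classes, j m+ s+ and j+ m s, are the parental types, so the F1 was j m+ s+ / j+ m s.
The two rarest classes, j+ m+ s+ and j m s, are the double crossovers. Comparing them with the parentals, only the j allele has switched, so j is the middle locus and the order is s – j – m.
Crossovers in the s–j interval produce the single-crossover classes j m+ s and j+ m s+ (52 + 50 = 102) plus the double crossovers (17).
RF(s–j) = (102 + 17) / 2278 = 119/2278 = 0.0522 → 5.2 m.u.

5.2 m.u.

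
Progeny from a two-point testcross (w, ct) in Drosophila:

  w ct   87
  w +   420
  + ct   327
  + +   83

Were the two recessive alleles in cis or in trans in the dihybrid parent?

trans

The two most frequent classes are + ct (327) and w + (420); these are the parental (non-recombinant) types.
So the F1 carried + ct on one chromosome and w + on the other — the recessive alleles are on opposite chromosomes (trans / repulsion).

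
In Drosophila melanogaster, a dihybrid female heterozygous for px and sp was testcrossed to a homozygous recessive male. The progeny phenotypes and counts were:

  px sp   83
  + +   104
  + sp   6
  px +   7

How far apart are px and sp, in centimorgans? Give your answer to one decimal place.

6.5 centimorgans

The two most frequent classes, + + (104) and px sp (83), are the parental types, so the F1 was + + / px sp.
The recombinant classes are + sp and px +: 6 + 7 = 13.
Recombination frequency = 13/200 = 0.0650 ≈ 6.5%, i.e. 6.5 centimorgans.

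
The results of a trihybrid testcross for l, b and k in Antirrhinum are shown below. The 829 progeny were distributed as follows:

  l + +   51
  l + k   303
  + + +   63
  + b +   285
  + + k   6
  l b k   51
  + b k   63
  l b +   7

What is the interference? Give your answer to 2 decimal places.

0.33

The two most frequent reciprocal classes, l + k and + b +, are the parental types, so the F1 was l + k / + b +.
The two rarest classes, + + k and l b +, are the double crossovers. Comparing them with the parentals, only the l allele has switched, so l is the middle locus and the order is k – l – b.
k–l: (114 + 13)/829 = 0.1532; l–b: (114 + 13)/829 = 0.1532.
Expected DCO frequency = 0.1532 × 0.1532 ≈ 0.02347; observed = 13/829 ≈ 0.01568.
Coefficient of coincidence = 0.01568/0.02347 ≈ 0.67; interference = 1 − 0.67 = 0.33.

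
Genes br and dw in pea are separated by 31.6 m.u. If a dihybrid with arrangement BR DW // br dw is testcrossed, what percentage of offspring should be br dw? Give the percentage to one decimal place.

34.2%

A map distance of 31.6 m.u. corresponds to a recombination frequency of 0.316.
The F1 is BR DW / br dw, so br dw is a parental gamete class with expected frequency (1 − r)/2 = 0.684/2 = 0.3420.
That is 0.3420 = 34.2% of the progeny.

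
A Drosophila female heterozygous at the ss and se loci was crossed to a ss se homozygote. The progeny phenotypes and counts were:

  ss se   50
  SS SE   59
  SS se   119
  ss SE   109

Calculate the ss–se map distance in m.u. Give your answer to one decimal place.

32.3 m.u.

The two most frequent classes, SS se (119) and ss SE (109), are the parental types, so the F1 was SS se / ss SE.
The recombinant classes are SS SE and ss se: 59 + 50 = 109.
Recombination frequency = 109/337 = 0.3234 ≈ 32.3%, i.e. 32.3 m.u.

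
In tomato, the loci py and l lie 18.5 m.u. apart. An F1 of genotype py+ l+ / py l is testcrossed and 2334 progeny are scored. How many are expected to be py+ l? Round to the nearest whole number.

216

A map distance of 18.5 m.u. corresponds to a recombination frequency of 0.185.
The F1 is py+ l+ / py l, so py+ l is a recombinant gamete class with expected frequency r/2 = 0.185/2 = 0.0925.
Expected number = 0.0925 × 2334 = 215.90 ≈ 216.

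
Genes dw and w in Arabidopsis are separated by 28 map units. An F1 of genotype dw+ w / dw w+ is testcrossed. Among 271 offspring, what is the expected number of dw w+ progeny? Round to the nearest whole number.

A map distance of 28 map units corresponds to a recombination frequency of 0.280.
The F1 is dw+ w / dw w+, so dw w+ is a parental gamete class with expected frequency (1 − r)/2 = 0.720/2 = 0.3600.
Expected number = 0.3600 × 271 = 97.56 ≈ 98.

98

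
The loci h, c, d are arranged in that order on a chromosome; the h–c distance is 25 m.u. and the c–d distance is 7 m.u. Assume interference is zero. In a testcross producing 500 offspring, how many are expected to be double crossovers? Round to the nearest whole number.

Map distances give recombination frequencies of 0.250 and 0.070 for the two intervals.
With no interference, expected double-crossover frequency = 0.250 × 0.070 = 0.01750.
Expected number = 0.01750 × 500 = 8.75 ≈ 9.

9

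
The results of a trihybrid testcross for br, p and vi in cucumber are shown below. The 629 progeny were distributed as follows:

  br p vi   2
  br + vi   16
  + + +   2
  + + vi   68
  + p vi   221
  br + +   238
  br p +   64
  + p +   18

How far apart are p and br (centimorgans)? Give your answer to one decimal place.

The two most frequent reciprocal classes, br + + and + p vi, are the parental types, so the F1 was br + + / + p vi.
The two rarest classes, + + + and br p vi, are the double crossovers. Comparing them with the parentals, only the br allele has switched, so br is the middle locus and the order is vi – br – p.
Crossovers in the br–p interval produce the single-crossover classes br p + and + + vi (64 + 68 = 132) plus the double crossovers (4).
RF(br–p) = (132 + 4) / 629 = 136/629 = 0.2162 → 21.6 centimorgans.

21.6 centimorgans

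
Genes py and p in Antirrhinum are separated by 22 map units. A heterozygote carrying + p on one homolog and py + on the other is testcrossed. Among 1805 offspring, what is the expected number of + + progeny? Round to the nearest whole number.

A map distance of 22 map units corresponds to a recombination frequency of 0.220.
The F1 is + p / py +, so + + is a recombinant gamete class with expected frequency r/2 = 0.220/2 = 0.1100.
Expected number = 0.1100 × 1805 = 198.55 ≈ 199.

199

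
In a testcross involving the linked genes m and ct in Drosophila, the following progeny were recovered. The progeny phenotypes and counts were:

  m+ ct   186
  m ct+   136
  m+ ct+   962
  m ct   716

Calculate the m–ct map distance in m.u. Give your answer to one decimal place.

The two most frequent classes, m+ ct+ (962) and m ct (716), are the parental types, so the F1 was m+ ct+ / m ct.
The recombinant classes are m+ ct and m ct+: 186 + 136 = 322.
Recombination frequency = 322/2000 = 0.1610 ≈ 16.1%, i.e. 16.1 m.u.

16.1 m.u.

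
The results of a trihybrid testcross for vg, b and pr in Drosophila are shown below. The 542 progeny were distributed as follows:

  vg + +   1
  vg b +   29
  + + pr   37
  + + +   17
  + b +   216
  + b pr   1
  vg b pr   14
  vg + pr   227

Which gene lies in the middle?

pr

The two most frequent reciprocal classes, + b + and vg + pr, are the parental types, so the F1 was + b + / vg + pr.
The two rarest classes, + b pr and vg + +, are the double crossovers. Comparing them with the parentals, only the pr allele has switched, so pr is the middle locus and the order is b – pr – vg.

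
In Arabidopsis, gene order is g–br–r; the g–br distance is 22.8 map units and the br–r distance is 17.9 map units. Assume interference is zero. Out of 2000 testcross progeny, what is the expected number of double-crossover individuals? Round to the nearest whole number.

Map distances give recombination frequencies of 0.228 and 0.179 for the two intervals.
With no interference, expected double-crossover frequency = 0.228 × 0.179 = 0.04081.
Expected number = 0.04081 × 2000 = 81.62 ≈ 82.

82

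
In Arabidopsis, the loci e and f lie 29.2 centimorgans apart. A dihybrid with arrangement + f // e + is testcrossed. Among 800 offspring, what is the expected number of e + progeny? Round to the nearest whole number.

A map distance of 29.2 centimorgans corresponds to a recombination frequency of 0.292.
The F1 is + f / e +, so e + is a parental gamete class with expected frequency (1 − r)/2 = 0.708/2 = 0.3540.
Expected number = 0.3540 × 800 = 283.20 ≈ 283.

283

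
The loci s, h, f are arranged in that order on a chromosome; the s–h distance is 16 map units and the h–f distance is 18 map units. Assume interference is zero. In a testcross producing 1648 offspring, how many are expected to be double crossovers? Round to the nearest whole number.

47

Map distances give recombination frequencies of 0.160 and 0.180 for the two intervals.
With no interference, expected double-crossover frequency = 0.160 × 0.180 = 0.02880.
Expected number = 0.02880 × 1648 = 47.46 ≈ 47.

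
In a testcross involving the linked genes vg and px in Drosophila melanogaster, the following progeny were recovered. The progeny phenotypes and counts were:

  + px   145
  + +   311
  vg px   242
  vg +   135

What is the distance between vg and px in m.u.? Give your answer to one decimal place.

The two most frequent classes, + + (311) and vg px (242), are the parental types, so the F1 was + + / vg px.
The recombinant classes are + px and vg +: 145 + 135 = 280.
Recombination frequency = 280/833 = 0.3361 ≈ 33.6%, i.e. 33.6 m.u.

33.6 m.u.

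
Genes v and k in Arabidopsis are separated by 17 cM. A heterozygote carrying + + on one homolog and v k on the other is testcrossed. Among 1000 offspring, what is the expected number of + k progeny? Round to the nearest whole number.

85

A map distance of 17 cM corresponds to a recombination frequency of 0.170.
The F1 is + + / v k, so + k is a recombinant gamete class with expected frequency r/2 = 0.170/2 = 0.0850.
Expected number = 0.0850 × 1000 = 85.00 ≈ 85.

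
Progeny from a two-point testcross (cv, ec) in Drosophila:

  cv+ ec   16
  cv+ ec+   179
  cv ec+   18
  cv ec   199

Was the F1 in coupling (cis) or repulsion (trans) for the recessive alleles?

The two most frequent classes are cv+ ec+ (179) and cv ec (199); these are the parental (non-recombinant) types.
So the F1 carried cv+ ec+ on one chromosome and cv ec on the other — the recessive alleles are on the same chromosome (cis / coupling).

cis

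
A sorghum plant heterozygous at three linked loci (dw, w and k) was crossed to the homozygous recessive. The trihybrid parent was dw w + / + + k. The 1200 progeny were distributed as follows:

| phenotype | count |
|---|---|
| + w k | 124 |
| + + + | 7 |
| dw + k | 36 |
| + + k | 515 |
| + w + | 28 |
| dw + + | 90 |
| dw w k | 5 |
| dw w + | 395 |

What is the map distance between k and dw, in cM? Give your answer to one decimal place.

6.3 cM

The two rarest classes, dw w k and + + +, are the double crossovers. Comparing them with the parentals, only the k allele has switched, so k is the middle locus and the order is dw – k – w.
Crossovers in the dw–k interval produce the single-crossover classes + w + and dw + k (28 + 36 = 64) plus the double crossovers (12).
RF(dw–k) = (64 + 12) / 1200 = 76/1200 = 0.0633 → 6.3 cM.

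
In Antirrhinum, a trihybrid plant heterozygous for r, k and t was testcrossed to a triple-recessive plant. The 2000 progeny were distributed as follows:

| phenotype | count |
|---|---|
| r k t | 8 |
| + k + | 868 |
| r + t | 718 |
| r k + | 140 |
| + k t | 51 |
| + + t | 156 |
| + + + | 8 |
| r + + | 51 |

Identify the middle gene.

The two most frequent reciprocal classes, r + t and + k +, are the parental types, so the F1 was r + t / + k +.
The two rarest classes, r k t and + + +, are the double crossovers. Comparing them with the parentals, only the k allele has switched, so k is the middle locus and the order is t – k – r.

k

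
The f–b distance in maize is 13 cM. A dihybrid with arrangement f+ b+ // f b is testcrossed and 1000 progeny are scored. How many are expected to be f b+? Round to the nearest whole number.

65

A map distance of 13 cM corresponds to a recombination frequency of 0.130.
The F1 is f+ b+ / f b, so f b+ is a recombinant gamete class with expected frequency r/2 = 0.130/2 = 0.0650.
Expected number = 0.0650 × 1000 = 65.00 ≈ 65.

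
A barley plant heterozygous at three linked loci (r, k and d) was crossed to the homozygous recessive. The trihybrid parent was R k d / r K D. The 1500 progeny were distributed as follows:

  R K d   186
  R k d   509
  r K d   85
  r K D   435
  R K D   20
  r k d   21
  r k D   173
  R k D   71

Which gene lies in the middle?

The two rarest classes, r k d and R K D, are the double crossovers. Comparing them with the parentals, only the r allele has switched, so r is the middle locus and the order is d – r – k.

r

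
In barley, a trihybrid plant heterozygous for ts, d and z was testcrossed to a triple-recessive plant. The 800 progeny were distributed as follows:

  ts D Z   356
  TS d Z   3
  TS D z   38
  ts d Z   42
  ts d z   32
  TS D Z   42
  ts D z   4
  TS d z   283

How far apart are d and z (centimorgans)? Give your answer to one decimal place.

The two most frequent reciprocal classes, ts D Z and TS d z, are the parental types, so the F1 was ts D Z / TS d z.
The two rarest classes, ts D z and TS d Z, are the double crossovers. Comparing them with the parentals, only the z allele has switched, so z is the middle locus and the order is ts – z – d.
Crossovers in the z–d interval produce the single-crossover classes ts d Z and TS D z (42 + 38 = 80) plus the double crossovers (7).
RF(z–d) = (80 + 7) / 800 = 87/800 = 0.1087 → 10.9 centimorgans.

10.9 centimorgans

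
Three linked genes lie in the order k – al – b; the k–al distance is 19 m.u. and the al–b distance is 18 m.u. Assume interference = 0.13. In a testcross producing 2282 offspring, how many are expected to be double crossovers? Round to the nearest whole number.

68

Map distances give recombination frequencies of 0.190 and 0.180 for the two intervals.
With interference 0.13 (so coincidence = 0.87), expected double-crossover frequency = 0.190 × 0.180 × 0.87 = 0.02975.
Expected number = 0.02975 × 2282 = 67.90 ≈ 68.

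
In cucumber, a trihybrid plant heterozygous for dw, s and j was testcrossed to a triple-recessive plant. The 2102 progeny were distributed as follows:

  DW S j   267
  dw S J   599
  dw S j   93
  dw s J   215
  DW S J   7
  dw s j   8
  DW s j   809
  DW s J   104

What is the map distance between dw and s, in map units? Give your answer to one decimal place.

23.6 map units

The two most frequent reciprocal classes, DW s j and dw S J, are the parental types, so the F1 was DW s j / dw S J.
The two rarest classes, dw s j and DW S J, are the double crossovers. Comparing them with the parentals, only the dw allele has switched, so dw is the middle locus and the order is s – dw – j.
Crossovers in the s–dw interval produce the single-crossover classes DW S j and dw s J (267 + 215 = 482) plus the double crossovers (15).
RF(s–dw) = (482 + 15) / 2102 = 497/2102 = 0.2364 → 23.6 map units.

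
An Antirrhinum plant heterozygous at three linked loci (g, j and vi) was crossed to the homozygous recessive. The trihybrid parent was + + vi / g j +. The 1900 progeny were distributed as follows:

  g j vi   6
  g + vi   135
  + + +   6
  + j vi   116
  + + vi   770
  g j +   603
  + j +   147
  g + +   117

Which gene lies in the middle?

The two rarest classes, + + + and g j vi, are the double crossovers. Comparing them with the parentals, only the vi allele has switched, so vi is the middle locus and the order is j – vi – g.

vi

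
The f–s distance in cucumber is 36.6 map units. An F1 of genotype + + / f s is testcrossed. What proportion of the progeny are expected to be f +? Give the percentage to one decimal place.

A map distance of 36.6 map units corresponds to a recombination frequency of 0.366.
The F1 is + + / f s, so f + is a recombinant gamete class with expected frequency r/2 = 0.366/2 = 0.1830.
That is 0.1830 = 18.3% of the progeny.

18.3%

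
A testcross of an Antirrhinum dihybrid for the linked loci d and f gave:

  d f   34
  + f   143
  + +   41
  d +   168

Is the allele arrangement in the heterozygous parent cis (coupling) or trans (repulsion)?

trans

The two most frequent classes are + f (143) and d + (168); these are the parental (non-recombinant) types.
So the F1 carried + f on one chromosome and d + on the other — the recessive alleles are on opposite chromosomes (trans / repulsion).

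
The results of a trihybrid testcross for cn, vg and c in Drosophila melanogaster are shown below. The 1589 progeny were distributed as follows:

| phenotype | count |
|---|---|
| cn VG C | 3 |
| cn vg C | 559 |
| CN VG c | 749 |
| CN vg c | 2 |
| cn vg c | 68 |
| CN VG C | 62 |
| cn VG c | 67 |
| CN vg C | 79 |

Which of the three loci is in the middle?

The two most frequent reciprocal classes, CN VG c and cn vg C, are the parental types, so the F1 was CN VG c / cn vg C.
The two rarest classes, CN vg c and cn VG C, are the double crossovers. Comparing them with the parentals, only the vg allele has switched, so vg is the middle locus and the order is cn – vg – c.

vg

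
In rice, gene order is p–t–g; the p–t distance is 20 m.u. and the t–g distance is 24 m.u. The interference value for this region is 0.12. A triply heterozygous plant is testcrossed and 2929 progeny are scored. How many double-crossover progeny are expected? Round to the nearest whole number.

Map distances give recombination frequencies of 0.200 and 0.240 for the two intervals.
With interference 0.12 (so coincidence = 0.88), expected double-crossover frequency = 0.200 × 0.240 × 0.88 = 0.04224.
Expected number = 0.04224 × 2929 = 123.72 ≈ 124.

124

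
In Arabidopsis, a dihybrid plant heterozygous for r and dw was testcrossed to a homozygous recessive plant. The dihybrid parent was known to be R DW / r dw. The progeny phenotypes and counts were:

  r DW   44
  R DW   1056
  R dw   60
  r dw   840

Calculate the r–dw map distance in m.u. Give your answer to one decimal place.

5.2 m.u.

The recombinant classes are R dw and r DW: 60 + 44 = 104.
Recombination frequency = 104/2000 = 0.0520 ≈ 5.2%, i.e. 5.2 m.u.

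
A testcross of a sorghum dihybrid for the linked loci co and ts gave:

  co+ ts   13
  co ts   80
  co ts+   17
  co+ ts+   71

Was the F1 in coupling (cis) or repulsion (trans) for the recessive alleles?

cis

The two most frequent classes are co+ ts+ (71) and co ts (80); these are the parental (non-recombinant) types.
So the F1 carried co+ ts+ on one chromosome and co ts on the other — the recessive alleles are on the same chromosome (cis / coupling).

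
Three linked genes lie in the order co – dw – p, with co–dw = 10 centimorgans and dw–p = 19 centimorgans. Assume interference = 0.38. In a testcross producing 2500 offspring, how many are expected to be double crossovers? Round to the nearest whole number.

Map distances give recombination frequencies of 0.100 and 0.190 for the two intervals.
With interference 0.38 (so coincidence = 0.62), expected double-crossover frequency = 0.100 × 0.190 × 0.62 = 0.01178.
Expected number = 0.01178 × 2500 = 29.45 ≈ 29.

29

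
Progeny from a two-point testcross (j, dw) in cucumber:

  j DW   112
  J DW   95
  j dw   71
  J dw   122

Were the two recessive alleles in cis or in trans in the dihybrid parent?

trans

The two most frequent classes are J dw (122) and j DW (112); these are the parental (non-recombinant) types.
So the F1 carried J dw on one chromosome and j DW on the other — the recessive alleles are on opposite chromosomes (trans / repulsion).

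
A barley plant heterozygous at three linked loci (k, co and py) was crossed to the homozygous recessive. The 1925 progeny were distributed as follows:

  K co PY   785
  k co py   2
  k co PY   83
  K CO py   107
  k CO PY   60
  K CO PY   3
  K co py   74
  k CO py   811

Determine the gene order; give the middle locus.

co

The two most frequent reciprocal classes, K co PY and k CO py, are the parental types, so the F1 was K co PY / k CO py.
The two rarest classes, K CO PY and k co py, are the double crossovers. Comparing them with the parentals, only the co allele has switched, so co is the middle locus and the order is k – co – py.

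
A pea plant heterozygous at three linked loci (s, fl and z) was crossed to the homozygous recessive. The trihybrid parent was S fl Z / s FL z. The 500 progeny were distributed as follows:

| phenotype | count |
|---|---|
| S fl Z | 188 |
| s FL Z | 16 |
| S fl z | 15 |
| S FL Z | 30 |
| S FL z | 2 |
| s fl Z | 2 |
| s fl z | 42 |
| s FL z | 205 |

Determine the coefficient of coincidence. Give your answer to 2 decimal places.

0.75

The two rarest classes, s fl Z and S FL z, are the double crossovers. Comparing them with the parentals, only the s allele has switched, so s is the middle locus and the order is fl – s – z.
fl–s: (72 + 4)/500 = 0.1520; s–z: (31 + 4)/500 = 0.0700.
Expected DCO frequency = 0.1520 × 0.0700 ≈ 0.01064; observed = 4/500 ≈ 0.00800.
Coefficient of coincidence = 0.00800/0.01064 ≈ 0.75.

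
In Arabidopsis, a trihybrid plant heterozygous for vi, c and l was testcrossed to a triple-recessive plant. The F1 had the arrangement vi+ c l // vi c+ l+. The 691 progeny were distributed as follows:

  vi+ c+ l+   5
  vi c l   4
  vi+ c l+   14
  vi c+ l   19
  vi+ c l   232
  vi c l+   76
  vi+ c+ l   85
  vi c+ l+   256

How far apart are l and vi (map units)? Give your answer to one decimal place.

6.1 map units

The two rarest classes, vi c l and vi+ c+ l+, are the double crossovers. Comparing them with the parentals, only the vi allele has switched, so vi is the middle locus and the order is c – vi – l.
Crossovers in the vi–l interval produce the single-crossover classes vi+ c l+ and vi c+ l (14 + 19 = 33) plus the double crossovers (9).
RF(vi–l) = (33 + 9) / 691 = 42/691 = 0.0608 → 6.1 map units.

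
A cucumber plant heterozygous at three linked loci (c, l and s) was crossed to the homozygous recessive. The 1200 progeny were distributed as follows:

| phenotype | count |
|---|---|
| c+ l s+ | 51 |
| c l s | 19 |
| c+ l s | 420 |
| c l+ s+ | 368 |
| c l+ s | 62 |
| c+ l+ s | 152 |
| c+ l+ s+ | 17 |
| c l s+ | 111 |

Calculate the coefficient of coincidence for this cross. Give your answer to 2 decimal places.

The two most frequent reciprocal classes, c+ l s and c l+ s+, are the parental types, so the F1 was c+ l s / c l+ s+.
The two rarest classes, c l s and c+ l+ s+, are the double crossovers. Comparing them with the parentals, only the c allele has switched, so c is the middle locus and the order is s – c – l.
s–c: (113 + 36)/1200 = 0.1242; c–l: (263 + 36)/1200 = 0.2492.
Expected DCO frequency = 0.1242 × 0.2492 ≈ 0.03095; observed = 36/1200 ≈ 0.03000.
Coefficient of coincidence = 0.03000/0.03095 ≈ 0.97.

0.97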